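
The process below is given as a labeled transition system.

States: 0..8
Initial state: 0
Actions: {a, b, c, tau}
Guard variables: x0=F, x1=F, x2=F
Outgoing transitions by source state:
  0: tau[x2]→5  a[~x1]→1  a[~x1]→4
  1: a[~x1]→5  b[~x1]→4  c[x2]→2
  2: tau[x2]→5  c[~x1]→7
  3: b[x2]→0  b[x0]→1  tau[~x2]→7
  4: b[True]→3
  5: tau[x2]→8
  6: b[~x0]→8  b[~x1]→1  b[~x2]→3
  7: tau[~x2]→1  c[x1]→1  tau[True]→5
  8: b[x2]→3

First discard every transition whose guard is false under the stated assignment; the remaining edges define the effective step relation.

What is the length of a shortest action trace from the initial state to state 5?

Answer: 2

Trace:
Breadth-first toward 5:
  Layer 0: {0}
  Layer 1: {1,4}
  Layer 2: {3,5}
depth(5)=2, e.g. a·a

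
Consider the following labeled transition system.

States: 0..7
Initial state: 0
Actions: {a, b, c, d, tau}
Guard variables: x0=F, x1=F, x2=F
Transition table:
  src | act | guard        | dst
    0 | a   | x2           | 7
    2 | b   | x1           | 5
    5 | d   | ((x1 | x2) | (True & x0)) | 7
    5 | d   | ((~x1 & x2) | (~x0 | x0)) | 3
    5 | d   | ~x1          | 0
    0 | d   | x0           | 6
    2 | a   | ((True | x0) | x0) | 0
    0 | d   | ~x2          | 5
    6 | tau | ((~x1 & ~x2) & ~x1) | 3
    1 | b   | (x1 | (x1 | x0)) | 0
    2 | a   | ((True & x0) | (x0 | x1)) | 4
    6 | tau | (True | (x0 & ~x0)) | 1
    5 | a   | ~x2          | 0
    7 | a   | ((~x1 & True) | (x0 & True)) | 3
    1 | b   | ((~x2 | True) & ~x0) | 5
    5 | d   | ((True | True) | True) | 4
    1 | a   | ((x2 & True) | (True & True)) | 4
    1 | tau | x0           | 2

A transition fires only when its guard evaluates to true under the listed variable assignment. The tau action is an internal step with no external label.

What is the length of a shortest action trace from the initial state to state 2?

Answer: UNREACHABLE

Analysis:
Breadth-first toward 2:
  depth 0: {0}
  depth 1: {5}
  depth 2: {3,4}
2 never appears.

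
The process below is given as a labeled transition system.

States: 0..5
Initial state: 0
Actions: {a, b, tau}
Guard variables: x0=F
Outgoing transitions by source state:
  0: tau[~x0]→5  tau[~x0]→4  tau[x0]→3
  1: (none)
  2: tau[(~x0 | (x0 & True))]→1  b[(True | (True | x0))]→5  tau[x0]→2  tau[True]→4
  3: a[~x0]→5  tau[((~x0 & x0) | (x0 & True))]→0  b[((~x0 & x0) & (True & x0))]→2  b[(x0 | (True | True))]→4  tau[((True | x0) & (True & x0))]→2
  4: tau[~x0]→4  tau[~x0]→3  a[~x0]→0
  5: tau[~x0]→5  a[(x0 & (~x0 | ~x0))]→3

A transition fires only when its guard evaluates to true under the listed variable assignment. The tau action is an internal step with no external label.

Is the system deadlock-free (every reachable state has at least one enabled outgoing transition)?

Reach set: {0,3,4,5}
  0: tau→4  tau→5  [2 out]
  3: a→5  b→4  [2 out]
  4: a→0  tau→3  tau→4  [3 out]
  5: tau→5  [1 out]

Answer: DEADLOCK-FREE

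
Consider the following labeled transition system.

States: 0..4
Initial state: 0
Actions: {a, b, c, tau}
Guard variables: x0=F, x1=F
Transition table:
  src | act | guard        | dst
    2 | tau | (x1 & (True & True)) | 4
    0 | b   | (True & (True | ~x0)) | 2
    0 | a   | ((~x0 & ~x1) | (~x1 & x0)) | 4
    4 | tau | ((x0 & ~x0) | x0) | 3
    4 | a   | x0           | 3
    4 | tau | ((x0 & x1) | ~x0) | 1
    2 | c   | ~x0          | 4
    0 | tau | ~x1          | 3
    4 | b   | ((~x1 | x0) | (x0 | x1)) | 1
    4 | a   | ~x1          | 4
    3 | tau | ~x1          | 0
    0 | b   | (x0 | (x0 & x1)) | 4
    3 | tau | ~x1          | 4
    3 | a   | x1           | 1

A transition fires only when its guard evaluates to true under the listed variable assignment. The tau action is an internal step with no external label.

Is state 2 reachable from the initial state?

9 transition(s) survive guard evaluation.
depth 0: {0}
depth 1: {2,3,4}  now seen {0,2,3,4}
depth 2: {1}  now seen {0,1,2,3,4}
R = {0,1,2,3,4}
Path to 2: b

Answer: REACHABLE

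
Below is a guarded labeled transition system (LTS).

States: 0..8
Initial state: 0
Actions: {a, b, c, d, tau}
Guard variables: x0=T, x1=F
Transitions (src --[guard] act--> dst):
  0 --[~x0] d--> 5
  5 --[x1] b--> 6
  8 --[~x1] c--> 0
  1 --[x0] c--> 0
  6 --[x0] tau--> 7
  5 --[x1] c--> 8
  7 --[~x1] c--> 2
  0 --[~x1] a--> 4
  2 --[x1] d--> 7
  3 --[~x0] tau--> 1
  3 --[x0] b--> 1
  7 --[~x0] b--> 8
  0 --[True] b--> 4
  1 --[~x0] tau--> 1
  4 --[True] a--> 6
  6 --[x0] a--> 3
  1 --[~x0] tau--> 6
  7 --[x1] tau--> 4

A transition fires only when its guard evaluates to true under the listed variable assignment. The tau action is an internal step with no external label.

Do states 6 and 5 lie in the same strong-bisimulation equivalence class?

Refine partition for ~:
  P[0] = {{0,1,2,3,4,5,6,7,8}}
  P[1] = {{0},{1,7,8},{2,5},{3},{4},{6}}
  P[2] = {{0},{1,8},{2,5},{3},{4},{6},{7}}
7 equivalence class(es) (converged in 3)
[6]={6}  [5]={2,5}

Answer: NOT BISIMILAR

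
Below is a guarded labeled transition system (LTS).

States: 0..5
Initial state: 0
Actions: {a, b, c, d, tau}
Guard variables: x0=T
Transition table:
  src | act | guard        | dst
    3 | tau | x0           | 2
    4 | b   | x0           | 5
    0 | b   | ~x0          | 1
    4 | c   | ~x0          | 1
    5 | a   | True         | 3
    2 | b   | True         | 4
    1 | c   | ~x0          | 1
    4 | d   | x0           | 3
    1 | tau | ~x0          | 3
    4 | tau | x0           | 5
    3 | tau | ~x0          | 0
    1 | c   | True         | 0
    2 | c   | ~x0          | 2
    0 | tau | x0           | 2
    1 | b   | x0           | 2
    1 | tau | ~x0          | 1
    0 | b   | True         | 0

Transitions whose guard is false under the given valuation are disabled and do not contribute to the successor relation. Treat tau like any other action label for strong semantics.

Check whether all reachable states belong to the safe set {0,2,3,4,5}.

Inv-set: {0,2,3,4,5}
Reach set: {0,2,3,4,5}
  0: safe
  2: safe
  3: safe
  4: safe
  5: safe

Answer: INVARIANT HOLDS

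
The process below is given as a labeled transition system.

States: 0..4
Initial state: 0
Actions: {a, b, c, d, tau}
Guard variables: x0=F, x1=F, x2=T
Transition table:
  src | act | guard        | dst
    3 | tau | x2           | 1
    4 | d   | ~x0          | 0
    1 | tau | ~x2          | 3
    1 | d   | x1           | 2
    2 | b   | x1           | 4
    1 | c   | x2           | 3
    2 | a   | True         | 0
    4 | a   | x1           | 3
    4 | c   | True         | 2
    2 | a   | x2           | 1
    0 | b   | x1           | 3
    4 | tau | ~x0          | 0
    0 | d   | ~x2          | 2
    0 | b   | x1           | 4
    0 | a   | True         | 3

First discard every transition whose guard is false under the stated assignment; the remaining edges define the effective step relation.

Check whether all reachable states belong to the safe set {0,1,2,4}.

Answer: INVARIANT VIOLATED at state 3

Trace:
Allowed set {0,1,2,4}
R = {0,1,3}
  0: ok
  1: ok
  3: ✗ unsafe
counterexample path to 3: a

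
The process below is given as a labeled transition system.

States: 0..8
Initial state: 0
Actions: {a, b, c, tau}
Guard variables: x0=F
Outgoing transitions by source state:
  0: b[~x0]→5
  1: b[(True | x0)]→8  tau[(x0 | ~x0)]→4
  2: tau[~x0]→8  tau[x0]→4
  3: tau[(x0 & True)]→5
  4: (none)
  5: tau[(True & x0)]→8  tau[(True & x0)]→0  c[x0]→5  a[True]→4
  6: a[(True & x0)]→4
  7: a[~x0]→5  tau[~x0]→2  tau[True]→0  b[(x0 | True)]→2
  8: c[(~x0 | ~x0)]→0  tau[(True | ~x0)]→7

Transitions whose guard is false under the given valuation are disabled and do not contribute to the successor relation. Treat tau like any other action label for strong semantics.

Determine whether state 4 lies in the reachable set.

Answer: REACHABLE

Analysis:
After dropping false guards: 11 live edges.
depth 0: {0}
depth 1: {5}  total {0,5}
depth 2: {4}  total {0,4,5}
Reachable = {0,4,5}
Path to 4: b·a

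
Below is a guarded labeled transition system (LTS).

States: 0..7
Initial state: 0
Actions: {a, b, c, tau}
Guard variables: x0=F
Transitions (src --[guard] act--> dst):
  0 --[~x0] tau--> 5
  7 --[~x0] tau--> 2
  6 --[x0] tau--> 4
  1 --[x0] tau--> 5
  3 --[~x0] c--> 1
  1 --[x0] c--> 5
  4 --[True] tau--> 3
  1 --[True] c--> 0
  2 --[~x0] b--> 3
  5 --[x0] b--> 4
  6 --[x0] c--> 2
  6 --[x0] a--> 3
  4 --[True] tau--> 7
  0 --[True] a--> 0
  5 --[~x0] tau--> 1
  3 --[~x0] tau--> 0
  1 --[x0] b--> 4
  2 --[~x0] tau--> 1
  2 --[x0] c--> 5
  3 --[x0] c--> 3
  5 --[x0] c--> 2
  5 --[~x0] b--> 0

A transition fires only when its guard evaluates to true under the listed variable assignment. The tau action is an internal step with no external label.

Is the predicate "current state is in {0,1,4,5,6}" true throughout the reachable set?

Safe = {0,1,4,5,6}
R = {0,1,5}
  0: ✓
  1: ✓
  5: ✓

Answer: INVARIANT HOLDS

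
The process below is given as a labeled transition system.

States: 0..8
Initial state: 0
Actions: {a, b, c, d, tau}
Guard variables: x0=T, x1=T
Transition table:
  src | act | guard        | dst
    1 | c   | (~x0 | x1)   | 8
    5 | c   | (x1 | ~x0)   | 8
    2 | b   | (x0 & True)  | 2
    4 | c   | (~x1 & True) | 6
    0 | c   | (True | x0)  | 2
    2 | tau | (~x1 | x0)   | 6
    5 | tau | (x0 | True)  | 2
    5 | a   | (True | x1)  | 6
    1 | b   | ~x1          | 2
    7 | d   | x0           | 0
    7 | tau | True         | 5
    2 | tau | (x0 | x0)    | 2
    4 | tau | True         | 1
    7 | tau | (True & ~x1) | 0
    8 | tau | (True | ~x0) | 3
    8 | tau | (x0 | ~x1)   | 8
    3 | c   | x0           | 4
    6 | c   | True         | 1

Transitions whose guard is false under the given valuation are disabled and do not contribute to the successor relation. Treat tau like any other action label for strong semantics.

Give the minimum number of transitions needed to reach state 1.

Answer: 3

Working:
Layered search for 1:
  Layer 0: {0}
  Layer 1: {2}
  Layer 2: {6}
  Layer 3: {1}
depth(1)=3, e.g. c·tau·c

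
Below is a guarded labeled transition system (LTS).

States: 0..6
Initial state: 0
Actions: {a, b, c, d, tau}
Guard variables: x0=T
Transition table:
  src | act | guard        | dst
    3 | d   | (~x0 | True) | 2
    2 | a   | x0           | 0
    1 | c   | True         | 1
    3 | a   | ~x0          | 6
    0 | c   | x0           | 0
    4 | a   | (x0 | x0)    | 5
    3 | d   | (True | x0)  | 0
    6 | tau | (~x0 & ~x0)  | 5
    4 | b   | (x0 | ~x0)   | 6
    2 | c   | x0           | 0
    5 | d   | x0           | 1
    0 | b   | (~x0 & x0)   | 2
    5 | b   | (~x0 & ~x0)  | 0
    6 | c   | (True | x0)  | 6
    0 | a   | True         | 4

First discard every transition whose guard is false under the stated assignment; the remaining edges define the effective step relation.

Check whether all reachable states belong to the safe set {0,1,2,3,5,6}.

Answer: INVARIANT VIOLATED at state 4

Working:
Safe = {0,1,2,3,5,6}
Reachable = {0,1,4,5,6}
  0: ✓
  1: ✓
  4: outside
  5: ✓
  6: ✓
counterexample path to 4: a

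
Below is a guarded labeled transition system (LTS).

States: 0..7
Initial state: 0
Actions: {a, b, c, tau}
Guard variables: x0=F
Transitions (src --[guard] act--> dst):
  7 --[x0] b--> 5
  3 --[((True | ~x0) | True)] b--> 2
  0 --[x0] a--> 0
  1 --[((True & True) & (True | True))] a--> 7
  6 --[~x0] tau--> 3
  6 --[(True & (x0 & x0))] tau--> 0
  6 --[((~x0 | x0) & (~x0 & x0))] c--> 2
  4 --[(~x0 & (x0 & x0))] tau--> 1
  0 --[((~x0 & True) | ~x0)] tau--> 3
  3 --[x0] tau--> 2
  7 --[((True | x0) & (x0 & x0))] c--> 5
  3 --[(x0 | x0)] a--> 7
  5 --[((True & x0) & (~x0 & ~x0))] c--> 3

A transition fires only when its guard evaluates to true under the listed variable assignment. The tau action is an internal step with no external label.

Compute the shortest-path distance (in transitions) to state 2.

BFS to 2:
  Layer 0: {0}
  Layer 1: {3}
  Layer 2: {2}
first hit 2 at d=2 via tau·b

Answer: 2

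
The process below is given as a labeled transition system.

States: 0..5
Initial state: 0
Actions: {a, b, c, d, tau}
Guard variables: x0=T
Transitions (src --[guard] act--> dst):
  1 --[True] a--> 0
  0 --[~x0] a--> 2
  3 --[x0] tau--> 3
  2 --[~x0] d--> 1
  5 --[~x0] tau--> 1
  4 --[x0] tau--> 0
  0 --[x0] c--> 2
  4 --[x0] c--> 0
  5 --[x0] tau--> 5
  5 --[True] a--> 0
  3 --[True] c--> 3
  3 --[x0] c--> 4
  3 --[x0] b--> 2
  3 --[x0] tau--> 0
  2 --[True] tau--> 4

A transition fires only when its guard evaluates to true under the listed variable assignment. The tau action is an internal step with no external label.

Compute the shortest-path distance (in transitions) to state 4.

Answer: 2

Trace:
Layered search for 4:
  Layer 0: {0}
  Layer 1: {2}
  Layer 2: {4}
first hit 4 at d=2 via c·tau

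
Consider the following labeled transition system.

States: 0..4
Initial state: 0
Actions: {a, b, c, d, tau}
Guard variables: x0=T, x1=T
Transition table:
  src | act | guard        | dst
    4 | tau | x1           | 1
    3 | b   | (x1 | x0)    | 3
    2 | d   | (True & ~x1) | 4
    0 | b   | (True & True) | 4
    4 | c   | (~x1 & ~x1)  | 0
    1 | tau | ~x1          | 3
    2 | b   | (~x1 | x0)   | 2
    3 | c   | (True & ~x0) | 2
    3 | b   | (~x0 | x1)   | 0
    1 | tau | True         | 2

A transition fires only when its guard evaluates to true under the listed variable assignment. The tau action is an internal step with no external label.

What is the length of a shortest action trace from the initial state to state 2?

Layered search for 2:
  depth 0: {0}
  depth 1: {4}
  depth 2: {1}
  depth 3: {2}
depth(2)=3, e.g. b·tau·tau

Answer: 3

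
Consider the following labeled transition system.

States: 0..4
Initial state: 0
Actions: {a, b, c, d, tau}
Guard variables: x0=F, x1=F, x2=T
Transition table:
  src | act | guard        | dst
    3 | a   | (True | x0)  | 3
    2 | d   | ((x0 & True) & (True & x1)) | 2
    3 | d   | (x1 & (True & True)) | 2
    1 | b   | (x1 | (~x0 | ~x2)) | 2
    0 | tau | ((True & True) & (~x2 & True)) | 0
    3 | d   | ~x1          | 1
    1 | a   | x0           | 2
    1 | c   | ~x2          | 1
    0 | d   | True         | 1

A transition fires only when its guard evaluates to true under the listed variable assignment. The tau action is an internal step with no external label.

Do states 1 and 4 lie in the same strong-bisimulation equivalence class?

Answer: NOT BISIMILAR

Trace:
Refine partition for ~:
  round 0: {{0,1,2,3,4}}
  round 1: {{0},{1},{2,4},{3}}
Fixed point at round 2; 4 class(es).
class of 1: {1}; class of 4: {2,4}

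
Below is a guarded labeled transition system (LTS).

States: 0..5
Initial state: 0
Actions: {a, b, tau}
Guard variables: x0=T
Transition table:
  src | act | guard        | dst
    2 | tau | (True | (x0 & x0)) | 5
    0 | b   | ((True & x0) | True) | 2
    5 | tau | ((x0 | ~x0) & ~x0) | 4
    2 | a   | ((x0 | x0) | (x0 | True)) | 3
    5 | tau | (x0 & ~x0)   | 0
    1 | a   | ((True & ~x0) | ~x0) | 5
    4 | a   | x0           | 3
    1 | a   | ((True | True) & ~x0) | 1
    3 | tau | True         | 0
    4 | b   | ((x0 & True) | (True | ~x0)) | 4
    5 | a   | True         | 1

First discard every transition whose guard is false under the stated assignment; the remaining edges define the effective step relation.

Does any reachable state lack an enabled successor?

Answer: DEADLOCK at state 1

Analysis:
Reach set: {0,1,2,3,5}
  0: b→2  [1 exit(s)]
  1: ∅  [no exit]
  2: a→3  tau→5  [2 exit(s)]
  3: tau→0  [1 exit(s)]
  5: a→1  [1 exit(s)]
Path to 1: b·tau·a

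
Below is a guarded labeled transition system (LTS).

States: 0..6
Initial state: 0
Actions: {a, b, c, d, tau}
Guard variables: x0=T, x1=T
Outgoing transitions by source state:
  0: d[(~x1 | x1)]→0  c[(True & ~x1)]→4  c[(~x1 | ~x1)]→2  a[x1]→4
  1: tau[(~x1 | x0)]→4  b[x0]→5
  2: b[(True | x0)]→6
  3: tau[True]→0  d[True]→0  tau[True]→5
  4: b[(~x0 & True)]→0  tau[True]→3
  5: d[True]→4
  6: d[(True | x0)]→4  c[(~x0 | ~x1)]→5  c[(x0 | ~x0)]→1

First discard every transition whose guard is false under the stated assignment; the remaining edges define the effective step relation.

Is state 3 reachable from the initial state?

After dropping false guards: 12 live edges.
L0 = {0}
L1 = {4}  now seen {0,4}
L2 = {3}  now seen {0,3,4}
L3 = {5}  now seen {0,3,4,5}
Reachable = {0,3,4,5}
trace reaching 3: a·tau

Answer: REACHABLE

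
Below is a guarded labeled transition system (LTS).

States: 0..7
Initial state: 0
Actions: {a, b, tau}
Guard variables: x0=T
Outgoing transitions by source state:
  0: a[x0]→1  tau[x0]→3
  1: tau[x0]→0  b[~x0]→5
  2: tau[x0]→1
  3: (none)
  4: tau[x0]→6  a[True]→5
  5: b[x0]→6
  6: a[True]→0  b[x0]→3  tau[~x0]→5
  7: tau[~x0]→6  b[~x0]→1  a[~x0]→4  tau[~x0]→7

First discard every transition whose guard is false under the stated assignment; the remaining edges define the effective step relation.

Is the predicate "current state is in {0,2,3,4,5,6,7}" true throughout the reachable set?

Safe = {0,2,3,4,5,6,7}
R = {0,1,3}
  0: ✓
  1: VIOLATES
  3: ✓
witness against invariant: a → 1

Answer: INVARIANT VIOLATED at state 1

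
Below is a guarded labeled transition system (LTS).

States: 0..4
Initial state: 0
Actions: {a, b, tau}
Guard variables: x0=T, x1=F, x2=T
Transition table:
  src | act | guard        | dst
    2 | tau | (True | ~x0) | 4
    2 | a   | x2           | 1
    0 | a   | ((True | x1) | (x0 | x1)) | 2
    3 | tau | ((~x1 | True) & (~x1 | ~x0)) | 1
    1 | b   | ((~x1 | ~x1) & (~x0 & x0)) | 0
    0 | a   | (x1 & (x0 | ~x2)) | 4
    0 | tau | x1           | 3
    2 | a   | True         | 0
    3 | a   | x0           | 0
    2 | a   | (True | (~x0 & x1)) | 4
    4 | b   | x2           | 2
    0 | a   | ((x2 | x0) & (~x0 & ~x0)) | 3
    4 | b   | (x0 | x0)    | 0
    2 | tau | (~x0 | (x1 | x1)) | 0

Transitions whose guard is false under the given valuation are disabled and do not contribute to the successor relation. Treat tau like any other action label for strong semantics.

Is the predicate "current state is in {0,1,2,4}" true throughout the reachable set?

Answer: INVARIANT HOLDS

Trace:
Allowed set {0,1,2,4}
Reach set: {0,1,2,4}
  0: ok
  1: ok
  2: ok
  4: ok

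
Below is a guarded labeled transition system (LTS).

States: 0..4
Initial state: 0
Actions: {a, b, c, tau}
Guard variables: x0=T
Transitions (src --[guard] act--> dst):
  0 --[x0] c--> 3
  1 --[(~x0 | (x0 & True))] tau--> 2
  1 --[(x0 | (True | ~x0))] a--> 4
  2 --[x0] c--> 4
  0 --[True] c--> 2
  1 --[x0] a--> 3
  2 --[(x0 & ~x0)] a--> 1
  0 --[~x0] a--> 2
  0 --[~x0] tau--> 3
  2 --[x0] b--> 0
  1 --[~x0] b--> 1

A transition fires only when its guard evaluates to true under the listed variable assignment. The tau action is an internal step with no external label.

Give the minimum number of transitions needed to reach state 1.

Answer: UNREACHABLE

Trace:
Breadth-first toward 1:
  L0 = {0}
  L1 = {2,3}
  L2 = {4}
1 never appears.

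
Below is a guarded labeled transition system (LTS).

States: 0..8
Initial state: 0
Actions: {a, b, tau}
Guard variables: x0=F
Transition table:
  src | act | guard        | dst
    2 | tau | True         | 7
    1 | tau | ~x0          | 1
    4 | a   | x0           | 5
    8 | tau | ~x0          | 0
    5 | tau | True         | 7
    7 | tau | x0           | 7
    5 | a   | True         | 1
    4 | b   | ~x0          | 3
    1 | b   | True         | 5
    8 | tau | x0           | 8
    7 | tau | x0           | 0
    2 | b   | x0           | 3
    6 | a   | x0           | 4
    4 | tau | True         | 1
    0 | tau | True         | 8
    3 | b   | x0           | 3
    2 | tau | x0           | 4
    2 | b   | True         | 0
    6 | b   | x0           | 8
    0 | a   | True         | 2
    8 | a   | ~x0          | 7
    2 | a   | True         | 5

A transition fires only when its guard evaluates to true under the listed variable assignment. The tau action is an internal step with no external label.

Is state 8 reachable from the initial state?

Answer: REACHABLE

Trace:
After dropping false guards: 13 live edges.
L0 = {0}
L1 = {2,8}  now seen {0,2,8}
L2 = {5,7}  now seen {0,2,5,7,8}
L3 = {1}  now seen {0,1,2,5,7,8}
Reach set: {0,1,2,5,7,8}
witness 8: tau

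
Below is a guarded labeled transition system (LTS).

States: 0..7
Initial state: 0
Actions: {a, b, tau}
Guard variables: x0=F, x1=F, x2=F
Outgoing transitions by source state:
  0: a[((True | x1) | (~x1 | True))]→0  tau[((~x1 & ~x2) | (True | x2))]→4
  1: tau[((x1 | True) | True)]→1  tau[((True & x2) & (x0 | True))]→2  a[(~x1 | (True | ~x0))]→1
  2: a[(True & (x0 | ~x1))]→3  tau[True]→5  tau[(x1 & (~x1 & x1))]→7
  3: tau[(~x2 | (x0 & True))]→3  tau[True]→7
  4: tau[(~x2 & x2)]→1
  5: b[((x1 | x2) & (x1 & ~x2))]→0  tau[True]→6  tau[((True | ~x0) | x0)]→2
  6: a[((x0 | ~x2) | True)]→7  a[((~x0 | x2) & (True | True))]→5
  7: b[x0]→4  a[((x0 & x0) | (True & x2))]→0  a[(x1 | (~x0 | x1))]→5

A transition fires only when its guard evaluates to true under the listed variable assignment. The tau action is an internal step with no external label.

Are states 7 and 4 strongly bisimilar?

Answer: NOT BISIMILAR

Working:
Bisimulation quotient by refinement:
  P[0] = {{0,1,2,3,4,5,6,7}}
  P[1] = {{0,1,2},{3,5},{4},{6,7}}
  P[2] = {{0},{1},{2},{3},{4},{5},{6},{7}}
stable after 3 split(s): 8 block(s)
class of 7: {7}; class of 4: {4}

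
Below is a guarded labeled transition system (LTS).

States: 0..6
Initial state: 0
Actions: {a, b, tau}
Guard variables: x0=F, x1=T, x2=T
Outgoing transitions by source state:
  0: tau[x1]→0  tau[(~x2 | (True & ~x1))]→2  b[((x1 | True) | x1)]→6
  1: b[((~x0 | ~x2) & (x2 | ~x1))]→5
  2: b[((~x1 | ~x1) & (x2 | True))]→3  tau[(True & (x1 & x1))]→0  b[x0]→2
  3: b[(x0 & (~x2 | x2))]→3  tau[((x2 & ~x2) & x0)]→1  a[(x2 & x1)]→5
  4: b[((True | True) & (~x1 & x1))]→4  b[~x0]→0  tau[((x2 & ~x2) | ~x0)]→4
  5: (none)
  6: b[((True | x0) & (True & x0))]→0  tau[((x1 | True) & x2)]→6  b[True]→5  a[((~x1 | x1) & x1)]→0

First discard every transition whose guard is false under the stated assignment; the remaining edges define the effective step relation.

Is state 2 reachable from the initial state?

Answer: UNREACHABLE

Analysis:
After dropping false guards: 10 live edges.
Layer 0: {0}
Layer 1: {6}  now seen {0,6}
Layer 2: {5}  now seen {0,5,6}
Reachable = {0,5,6}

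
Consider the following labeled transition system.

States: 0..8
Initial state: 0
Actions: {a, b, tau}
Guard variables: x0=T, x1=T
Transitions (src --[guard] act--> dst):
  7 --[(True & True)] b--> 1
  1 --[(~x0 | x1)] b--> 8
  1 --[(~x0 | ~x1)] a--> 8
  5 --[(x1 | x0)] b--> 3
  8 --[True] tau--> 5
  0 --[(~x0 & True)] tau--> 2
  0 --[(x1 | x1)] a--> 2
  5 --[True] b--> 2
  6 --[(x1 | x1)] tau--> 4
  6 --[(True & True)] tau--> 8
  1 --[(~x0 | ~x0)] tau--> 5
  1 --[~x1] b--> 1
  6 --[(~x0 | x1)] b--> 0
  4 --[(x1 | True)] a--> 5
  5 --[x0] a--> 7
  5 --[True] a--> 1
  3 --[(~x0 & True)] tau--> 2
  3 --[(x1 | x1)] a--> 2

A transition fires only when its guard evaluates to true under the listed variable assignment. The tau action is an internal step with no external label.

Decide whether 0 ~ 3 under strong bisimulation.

Answer: BISIMILAR

Analysis:
Bisimulation quotient by refinement:
  P[0] = {{0,1,2,3,4,5,6,7,8}}
  P[1] = {{0,3,4},{1,7},{2},{5},{6},{8}}
  P[2] = {{0,3},{1},{2},{4},{5},{6},{7},{8}}
8 equivalence class(es) (converged in 3)
[0]={0,3}  [3]={0,3}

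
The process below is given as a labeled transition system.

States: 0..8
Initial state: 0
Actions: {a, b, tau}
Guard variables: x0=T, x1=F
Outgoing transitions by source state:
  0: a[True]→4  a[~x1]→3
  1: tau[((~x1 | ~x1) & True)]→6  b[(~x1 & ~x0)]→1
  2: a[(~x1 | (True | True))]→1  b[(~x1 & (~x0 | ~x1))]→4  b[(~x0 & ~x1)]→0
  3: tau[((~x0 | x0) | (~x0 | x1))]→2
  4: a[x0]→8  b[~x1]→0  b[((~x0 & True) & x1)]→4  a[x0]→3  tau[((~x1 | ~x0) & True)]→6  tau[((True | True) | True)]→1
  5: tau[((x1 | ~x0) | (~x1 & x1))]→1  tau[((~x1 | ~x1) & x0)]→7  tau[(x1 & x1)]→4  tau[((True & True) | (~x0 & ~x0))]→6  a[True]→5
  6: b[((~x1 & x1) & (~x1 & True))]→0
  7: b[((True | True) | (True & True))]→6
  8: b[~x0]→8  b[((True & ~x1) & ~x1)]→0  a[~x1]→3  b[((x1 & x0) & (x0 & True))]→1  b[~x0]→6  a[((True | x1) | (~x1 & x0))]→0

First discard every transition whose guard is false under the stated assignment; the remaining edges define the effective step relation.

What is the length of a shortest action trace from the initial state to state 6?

Breadth-first toward 6:
  L0 = {0}
  L1 = {3,4}
  L2 = {1,2,6,8}
6 enters at depth 2; path a·tau

Answer: 2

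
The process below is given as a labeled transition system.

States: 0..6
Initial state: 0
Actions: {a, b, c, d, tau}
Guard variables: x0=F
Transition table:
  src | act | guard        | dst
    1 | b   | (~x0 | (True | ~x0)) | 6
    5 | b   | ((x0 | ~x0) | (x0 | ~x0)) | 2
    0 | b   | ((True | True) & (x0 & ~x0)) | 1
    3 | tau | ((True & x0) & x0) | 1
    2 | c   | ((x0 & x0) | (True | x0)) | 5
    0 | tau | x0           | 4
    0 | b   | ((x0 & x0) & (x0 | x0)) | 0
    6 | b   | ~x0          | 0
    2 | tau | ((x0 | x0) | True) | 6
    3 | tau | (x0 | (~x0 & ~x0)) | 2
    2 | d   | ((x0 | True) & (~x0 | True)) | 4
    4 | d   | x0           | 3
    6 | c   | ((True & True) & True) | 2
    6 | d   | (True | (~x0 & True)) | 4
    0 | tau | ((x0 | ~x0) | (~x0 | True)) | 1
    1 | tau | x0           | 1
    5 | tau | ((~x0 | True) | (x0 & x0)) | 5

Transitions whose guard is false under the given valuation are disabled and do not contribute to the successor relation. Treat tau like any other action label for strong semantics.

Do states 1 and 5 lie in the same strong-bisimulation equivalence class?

Answer: NOT BISIMILAR

Analysis:
Bisimulation quotient by refinement:
  π0 = {{0,1,2,3,4,5,6}}
  π1 = {{0,3},{1},{2},{4},{5},{6}}
  π2 = {{0},{1},{2},{3},{4},{5},{6}}
stable after 3 split(s): 7 block(s)
class of 1: {1}; class of 5: {5}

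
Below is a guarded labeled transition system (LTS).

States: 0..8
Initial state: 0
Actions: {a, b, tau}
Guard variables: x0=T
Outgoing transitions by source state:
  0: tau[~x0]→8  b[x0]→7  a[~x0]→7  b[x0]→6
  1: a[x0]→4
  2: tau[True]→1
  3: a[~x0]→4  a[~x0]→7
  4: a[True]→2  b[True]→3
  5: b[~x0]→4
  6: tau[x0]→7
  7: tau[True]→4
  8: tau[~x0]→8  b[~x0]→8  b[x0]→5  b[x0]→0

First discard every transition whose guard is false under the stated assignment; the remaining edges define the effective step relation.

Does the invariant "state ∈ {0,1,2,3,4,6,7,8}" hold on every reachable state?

Answer: INVARIANT HOLDS

Analysis:
Safe = {0,1,2,3,4,6,7,8}
Reachable = {0,1,2,3,4,6,7}
  0: ok
  1: ok
  2: ok
  3: ok
  4: ok
  6: ok
  7: ok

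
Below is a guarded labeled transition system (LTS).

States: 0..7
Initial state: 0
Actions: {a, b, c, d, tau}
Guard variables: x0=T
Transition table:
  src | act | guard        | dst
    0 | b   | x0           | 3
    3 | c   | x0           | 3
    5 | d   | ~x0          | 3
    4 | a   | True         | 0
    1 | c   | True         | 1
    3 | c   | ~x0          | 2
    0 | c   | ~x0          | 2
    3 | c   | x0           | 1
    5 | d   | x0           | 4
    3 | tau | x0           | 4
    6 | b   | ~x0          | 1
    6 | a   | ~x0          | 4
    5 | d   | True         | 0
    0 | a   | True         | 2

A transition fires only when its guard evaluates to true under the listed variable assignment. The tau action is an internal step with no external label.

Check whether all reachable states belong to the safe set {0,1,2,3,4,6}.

Inv-set: {0,1,2,3,4,6}
Reachable = {0,1,2,3,4}
  0: ok
  1: ok
  2: ok
  3: ok
  4: ok

Answer: INVARIANT HOLDS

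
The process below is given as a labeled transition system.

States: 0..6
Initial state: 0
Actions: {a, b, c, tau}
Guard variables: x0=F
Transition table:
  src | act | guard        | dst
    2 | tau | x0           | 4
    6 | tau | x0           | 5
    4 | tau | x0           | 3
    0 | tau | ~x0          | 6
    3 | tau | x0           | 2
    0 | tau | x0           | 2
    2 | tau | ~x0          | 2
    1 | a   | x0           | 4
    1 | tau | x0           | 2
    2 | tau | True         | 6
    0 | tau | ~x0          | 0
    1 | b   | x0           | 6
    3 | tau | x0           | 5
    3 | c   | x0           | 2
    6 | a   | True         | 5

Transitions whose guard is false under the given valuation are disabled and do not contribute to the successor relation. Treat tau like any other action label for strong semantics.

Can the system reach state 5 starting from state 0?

Guard filter leaves 5 enabled edge(s).
Layer 0: {0}
Layer 1: {6}  total {0,6}
Layer 2: {5}  total {0,5,6}
Reach set: {0,5,6}
trace reaching 5: tau·a

Answer: REACHABLE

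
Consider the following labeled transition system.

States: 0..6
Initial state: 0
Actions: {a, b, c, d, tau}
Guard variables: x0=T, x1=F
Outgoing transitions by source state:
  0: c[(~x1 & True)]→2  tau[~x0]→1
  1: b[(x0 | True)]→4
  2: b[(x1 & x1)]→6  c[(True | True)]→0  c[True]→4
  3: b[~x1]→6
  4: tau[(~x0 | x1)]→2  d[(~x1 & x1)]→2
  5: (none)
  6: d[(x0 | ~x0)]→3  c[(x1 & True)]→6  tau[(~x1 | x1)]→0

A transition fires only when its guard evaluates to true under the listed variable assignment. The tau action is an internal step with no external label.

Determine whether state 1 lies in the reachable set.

7 transition(s) survive guard evaluation.
L0 = {0}
L1 = {2}  total {0,2}
L2 = {4}  total {0,2,4}
R = {0,2,4}

Answer: UNREACHABLE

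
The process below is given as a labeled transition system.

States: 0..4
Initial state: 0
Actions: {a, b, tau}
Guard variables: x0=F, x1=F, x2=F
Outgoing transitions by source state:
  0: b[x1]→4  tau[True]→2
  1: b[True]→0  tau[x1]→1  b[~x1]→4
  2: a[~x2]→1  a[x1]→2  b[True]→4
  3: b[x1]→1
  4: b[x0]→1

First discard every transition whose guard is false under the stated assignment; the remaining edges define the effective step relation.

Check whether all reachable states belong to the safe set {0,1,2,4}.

Allowed set {0,1,2,4}
R = {0,1,2,4}
  0: safe
  1: safe
  2: safe
  4: safe

Answer: INVARIANT HOLDS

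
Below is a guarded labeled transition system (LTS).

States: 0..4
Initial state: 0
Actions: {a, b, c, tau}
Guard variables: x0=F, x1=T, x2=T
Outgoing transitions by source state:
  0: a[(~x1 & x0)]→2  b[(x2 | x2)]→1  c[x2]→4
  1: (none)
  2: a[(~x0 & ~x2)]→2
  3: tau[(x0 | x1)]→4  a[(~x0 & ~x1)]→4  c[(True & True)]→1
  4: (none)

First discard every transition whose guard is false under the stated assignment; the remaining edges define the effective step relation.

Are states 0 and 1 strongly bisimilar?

Answer: NOT BISIMILAR

Analysis:
Refine partition for ~:
  π0 = {{0,1,2,3,4}}
  π1 = {{0},{1,2,4},{3}}
Fixed point at round 2; 3 class(es).
0∈{0}, 1∈{1,2,4}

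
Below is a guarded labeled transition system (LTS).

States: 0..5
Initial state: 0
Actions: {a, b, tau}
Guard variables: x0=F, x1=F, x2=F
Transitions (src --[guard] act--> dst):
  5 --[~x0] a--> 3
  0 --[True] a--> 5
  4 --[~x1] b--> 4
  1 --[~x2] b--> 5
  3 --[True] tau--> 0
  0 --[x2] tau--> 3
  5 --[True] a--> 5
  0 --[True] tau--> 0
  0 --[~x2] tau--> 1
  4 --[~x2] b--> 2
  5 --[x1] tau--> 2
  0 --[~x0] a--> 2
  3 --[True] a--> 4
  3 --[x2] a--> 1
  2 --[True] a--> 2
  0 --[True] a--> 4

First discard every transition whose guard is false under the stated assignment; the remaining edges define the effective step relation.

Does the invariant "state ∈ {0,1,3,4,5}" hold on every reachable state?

Allowed set {0,1,3,4,5}
Reachable = {0,1,2,3,4,5}
  0: safe
  1: safe
  2: VIOLATES
  3: safe
  4: safe
  5: safe
counterexample path to 2: a

Answer: INVARIANT VIOLATED at state 2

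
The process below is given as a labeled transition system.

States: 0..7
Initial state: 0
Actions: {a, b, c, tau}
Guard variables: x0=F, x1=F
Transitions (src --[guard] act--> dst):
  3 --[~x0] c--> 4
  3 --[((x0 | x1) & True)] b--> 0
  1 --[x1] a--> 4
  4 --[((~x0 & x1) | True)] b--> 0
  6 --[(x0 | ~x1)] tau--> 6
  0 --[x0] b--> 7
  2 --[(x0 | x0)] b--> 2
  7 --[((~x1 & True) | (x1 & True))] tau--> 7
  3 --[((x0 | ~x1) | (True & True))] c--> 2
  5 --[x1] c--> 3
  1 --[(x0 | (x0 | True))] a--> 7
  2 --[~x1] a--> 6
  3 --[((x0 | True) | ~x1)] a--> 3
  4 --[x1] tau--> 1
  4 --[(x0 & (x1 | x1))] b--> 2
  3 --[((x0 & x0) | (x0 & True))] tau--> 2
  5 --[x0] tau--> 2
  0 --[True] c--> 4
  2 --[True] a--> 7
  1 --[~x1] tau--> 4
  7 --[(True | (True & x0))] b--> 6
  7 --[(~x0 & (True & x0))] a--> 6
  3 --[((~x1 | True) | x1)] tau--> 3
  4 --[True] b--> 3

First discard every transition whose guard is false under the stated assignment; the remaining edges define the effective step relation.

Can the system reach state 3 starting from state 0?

Answer: REACHABLE

Analysis:
Guard filter leaves 14 enabled edge(s).
L0 = {0}
L1 = {4}  total {0,4}
L2 = {3}  total {0,3,4}
L3 = {2}  total {0,2,3,4}
L4 = {6,7}  total {0,2,3,4,6,7}
Reachable = {0,2,3,4,6,7}
Path to 3: c·b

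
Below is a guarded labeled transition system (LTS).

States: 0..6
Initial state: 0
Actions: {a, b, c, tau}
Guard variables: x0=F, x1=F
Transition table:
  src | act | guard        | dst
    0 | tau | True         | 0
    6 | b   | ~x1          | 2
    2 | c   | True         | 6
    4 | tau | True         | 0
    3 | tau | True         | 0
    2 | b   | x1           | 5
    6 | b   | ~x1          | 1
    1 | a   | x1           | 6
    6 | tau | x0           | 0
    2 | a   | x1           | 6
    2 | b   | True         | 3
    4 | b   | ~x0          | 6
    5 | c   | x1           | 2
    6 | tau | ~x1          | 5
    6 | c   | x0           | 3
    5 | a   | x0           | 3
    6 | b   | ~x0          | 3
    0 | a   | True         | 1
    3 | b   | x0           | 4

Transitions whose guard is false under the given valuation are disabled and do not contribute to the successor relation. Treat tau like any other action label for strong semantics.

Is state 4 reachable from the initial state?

11 transition(s) survive guard evaluation.
depth 0: {0}
depth 1: {1}  now seen {0,1}
R = {0,1}

Answer: UNREACHABLE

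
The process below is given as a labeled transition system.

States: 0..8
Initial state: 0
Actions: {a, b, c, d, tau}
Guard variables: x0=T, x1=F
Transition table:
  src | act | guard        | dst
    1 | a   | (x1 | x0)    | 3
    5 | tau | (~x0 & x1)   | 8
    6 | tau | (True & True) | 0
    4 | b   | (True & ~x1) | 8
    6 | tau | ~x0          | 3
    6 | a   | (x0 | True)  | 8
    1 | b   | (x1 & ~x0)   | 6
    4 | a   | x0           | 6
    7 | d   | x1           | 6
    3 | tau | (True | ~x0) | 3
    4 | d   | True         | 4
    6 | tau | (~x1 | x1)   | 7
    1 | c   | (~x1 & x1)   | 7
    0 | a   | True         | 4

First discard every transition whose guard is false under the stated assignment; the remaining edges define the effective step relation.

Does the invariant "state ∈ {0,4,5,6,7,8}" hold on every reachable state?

Answer: INVARIANT HOLDS

Trace:
Inv-set: {0,4,5,6,7,8}
Reachable = {0,4,6,7,8}
  0: ok
  4: ok
  6: ok
  7: ok
  8: ok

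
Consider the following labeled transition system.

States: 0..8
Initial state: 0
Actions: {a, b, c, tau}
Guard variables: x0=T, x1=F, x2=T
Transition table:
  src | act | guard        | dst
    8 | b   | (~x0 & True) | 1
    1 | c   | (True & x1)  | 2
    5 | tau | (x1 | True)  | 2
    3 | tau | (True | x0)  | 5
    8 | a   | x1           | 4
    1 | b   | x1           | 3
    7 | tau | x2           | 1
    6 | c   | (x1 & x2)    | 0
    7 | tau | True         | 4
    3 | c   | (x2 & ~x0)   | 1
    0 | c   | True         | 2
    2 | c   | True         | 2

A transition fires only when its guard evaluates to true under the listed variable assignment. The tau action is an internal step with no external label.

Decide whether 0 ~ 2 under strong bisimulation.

Compute ~ classes (split until stable):
  π0 = {{0,1,2,3,4,5,6,7,8}}
  π1 = {{0,2},{1,4,6,8},{3,5,7}}
  π2 = {{0,2},{1,4,6,8},{3},{5},{7}}
5 equivalence class(es) (converged in 3)
[0]={0,2}  [2]={0,2}

Answer: BISIMILAR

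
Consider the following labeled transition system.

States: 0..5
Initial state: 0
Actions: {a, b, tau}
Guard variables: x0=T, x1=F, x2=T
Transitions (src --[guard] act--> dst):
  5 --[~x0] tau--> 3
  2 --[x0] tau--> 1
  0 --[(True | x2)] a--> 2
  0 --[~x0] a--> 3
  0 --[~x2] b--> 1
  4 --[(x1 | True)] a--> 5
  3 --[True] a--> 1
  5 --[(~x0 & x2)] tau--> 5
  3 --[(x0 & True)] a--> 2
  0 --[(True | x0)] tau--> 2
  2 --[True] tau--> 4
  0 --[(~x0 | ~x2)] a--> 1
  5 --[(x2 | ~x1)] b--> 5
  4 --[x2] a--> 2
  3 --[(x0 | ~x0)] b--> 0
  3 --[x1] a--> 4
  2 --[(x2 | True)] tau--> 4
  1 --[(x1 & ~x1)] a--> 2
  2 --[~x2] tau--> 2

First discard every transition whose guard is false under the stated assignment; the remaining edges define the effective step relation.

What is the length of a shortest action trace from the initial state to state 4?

Breadth-first toward 4:
  depth 0: {0}
  depth 1: {2}
  depth 2: {1,4}
4 enters at depth 2; path a·tau

Answer: 2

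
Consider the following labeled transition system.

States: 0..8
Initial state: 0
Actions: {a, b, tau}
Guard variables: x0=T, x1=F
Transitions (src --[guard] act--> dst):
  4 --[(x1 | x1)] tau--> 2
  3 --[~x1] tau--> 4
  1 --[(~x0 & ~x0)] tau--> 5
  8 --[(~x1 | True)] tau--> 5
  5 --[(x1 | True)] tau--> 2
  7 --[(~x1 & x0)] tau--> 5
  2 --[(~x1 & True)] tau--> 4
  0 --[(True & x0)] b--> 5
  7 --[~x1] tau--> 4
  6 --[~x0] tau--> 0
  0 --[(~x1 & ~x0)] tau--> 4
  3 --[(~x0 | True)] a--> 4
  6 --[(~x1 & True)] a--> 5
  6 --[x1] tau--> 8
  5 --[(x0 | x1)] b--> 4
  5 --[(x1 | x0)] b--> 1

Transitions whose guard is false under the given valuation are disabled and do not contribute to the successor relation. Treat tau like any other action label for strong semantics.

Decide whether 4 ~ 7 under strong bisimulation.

Refine partition for ~:
  π0 = {{0,1,2,3,4,5,6,7,8}}
  π1 = {{0},{1,4},{2,7,8},{3},{5},{6}}
  π2 = {{0},{1,4},{2},{3},{5},{6},{7},{8}}
Fixed point at round 3; 8 class(es).
4∈{1,4}, 7∈{7}

Answer: NOT BISIMILAR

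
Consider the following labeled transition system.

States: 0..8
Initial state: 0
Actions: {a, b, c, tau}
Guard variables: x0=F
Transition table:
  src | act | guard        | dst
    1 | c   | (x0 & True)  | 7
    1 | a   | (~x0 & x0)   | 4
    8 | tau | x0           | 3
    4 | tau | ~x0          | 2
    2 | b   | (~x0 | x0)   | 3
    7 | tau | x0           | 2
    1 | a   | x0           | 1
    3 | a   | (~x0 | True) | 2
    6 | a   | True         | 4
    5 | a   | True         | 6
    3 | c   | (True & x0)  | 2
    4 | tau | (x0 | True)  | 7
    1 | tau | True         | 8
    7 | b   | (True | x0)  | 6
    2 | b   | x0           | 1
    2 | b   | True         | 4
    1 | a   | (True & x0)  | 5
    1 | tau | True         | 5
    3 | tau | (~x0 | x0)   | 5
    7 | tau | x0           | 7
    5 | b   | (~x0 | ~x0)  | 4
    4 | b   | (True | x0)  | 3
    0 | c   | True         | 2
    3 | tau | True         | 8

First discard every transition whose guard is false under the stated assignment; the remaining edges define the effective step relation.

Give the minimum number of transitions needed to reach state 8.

Answer: 3

Trace:
Layered search for 8:
  depth 0: {0}
  depth 1: {2}
  depth 2: {3,4}
  depth 3: {5,7,8}
depth(8)=3, e.g. c·b·tau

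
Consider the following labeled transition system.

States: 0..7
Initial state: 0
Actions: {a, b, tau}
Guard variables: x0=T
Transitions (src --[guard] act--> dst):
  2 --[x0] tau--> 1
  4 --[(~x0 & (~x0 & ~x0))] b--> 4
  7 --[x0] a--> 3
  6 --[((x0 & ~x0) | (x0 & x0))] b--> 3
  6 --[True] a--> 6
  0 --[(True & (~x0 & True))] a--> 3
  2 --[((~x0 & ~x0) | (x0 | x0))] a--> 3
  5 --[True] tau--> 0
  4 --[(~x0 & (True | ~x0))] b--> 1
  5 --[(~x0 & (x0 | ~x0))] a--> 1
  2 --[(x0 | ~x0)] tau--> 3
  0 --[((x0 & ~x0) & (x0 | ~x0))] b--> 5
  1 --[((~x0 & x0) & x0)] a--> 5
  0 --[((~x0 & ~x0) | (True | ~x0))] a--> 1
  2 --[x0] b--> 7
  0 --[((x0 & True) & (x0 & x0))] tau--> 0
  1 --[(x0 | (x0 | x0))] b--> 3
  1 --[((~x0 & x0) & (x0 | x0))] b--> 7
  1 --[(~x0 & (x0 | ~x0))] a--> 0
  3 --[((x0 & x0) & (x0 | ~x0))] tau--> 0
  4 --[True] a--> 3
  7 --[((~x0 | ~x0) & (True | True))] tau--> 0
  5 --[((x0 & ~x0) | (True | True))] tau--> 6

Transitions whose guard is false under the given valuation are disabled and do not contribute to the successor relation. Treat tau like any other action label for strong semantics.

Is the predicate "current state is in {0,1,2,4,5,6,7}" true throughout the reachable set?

Answer: INVARIANT VIOLATED at state 3

Working:
Inv-set: {0,1,2,4,5,6,7}
R = {0,1,3}
  0: ok
  1: ok
  3: outside
counterexample path to 3: a·b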